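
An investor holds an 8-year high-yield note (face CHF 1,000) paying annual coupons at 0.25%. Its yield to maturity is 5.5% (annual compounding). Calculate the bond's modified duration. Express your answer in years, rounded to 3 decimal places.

7.498 years

Periodic yield y = 0.055. First find Macaulay duration:
  t   CF        PV=CF/(1+0.055)^t    t·PV
  1         2.50         2.3697         2.3697
  2         2.50         2.2461         4.4923
  3         2.50         2.1290         6.3871
  4         2.50         2.0180         8.0722
  5         2.50         1.9128         9.5642
  6         2.50         1.8131        10.8787
  7         2.50         1.7186        12.0301
  8     1,002.50       653.2279     5,225.8229
  Σ                    667.4353     5,279.6172
P = 667.4353; Macaulay duration = 5,279.6172 / 667.4353 = 7.91031 years.
Modified duration = D_Mac / (1 + y) = 7.91031 / 1.055 = 7.49792 years.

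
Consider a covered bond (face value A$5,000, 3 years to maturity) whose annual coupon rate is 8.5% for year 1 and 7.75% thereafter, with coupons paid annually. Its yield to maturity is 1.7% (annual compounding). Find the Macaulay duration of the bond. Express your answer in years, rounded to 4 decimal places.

2.7953 years

Periodic yield y = 0.017. Discount each cash flow and weight by its year:
  t   CF        PV=CF/(1+0.017)^t    t·PV
  1       425.00       417.8958       417.8958
  2       387.50       374.6535       749.3070
  3     5,387.50     5,121.8213    15,365.4640
  Σ                  5,914.3706    16,532.6668
Price P = Σ PV = 5,914.3706.
Macaulay duration = Σ(t·PV) / P = 16,532.6668 / 5,914.3706 = 2.79534 years.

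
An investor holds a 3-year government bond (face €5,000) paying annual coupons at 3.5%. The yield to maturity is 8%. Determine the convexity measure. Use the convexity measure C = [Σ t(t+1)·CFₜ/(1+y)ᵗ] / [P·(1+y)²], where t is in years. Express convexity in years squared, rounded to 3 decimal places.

With y = 0.08:
  t   CF        PV=CF/(1+0.08)^t    t·PV        t(t+1)·PV
  1       175.00       162.0370       162.0370         324.0741
  2       175.00       150.0343       300.0686         900.2058
  3     5,175.00     4,108.0818    12,324.2455      49,296.9822
  Σ                  4,420.1532    12,786.3512      50,521.2620
P = 4,420.1532.
Convexity = Σ t(t+1)·PV / [P·(1+y)²] = 50,521.2620 / (4,420.1532 × 1.166400) = 9.79917.

9.799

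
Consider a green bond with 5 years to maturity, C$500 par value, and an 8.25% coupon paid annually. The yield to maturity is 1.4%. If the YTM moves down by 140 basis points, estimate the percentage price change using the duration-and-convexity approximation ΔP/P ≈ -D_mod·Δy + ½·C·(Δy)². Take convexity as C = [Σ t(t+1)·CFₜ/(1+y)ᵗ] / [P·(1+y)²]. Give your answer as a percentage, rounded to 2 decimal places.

+6.31%

With y = 0.014:
  t   CF        PV=CF/(1+0.014)^t    t·PV        t(t+1)·PV
  1        41.25        40.6805        40.6805          81.3609
  2        41.25        40.1188        80.2376         240.7129
  3        41.25        39.5649       118.6947         474.7788
  4        41.25        39.0186       156.0746         780.3728
  5       541.25       504.9032     2,524.5161      15,147.0964
  Σ                    664.2860     2,920.2034      16,724.3218
P = 664.2860; D_Mac = 4.39600 yrs; D_mod = 4.33531 yrs; C = 24.48598.
Duration effect: -4.33531 × (-0.014) = +0.060694
Convexity effect: 0.5 × 24.48598 × (-0.014)² = +0.0023996
ΔP/P ≈ +0.060694 + 0.0023996 = +0.063094 = +6.3094%.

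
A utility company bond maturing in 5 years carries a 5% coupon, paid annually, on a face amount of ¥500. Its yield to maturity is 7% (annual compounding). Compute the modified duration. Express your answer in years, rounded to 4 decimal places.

Periodic yield y = 0.07. First find Macaulay duration:
  t   CF        PV=CF/(1+0.07)^t    t·PV
  1        25.00        23.3645        23.3645
  2        25.00        21.8360        43.6719
  3        25.00        20.4074        61.2223
  4        25.00        19.0724        76.2895
  5       525.00       374.3177     1,871.5887
  Σ                    458.9980     2,076.1370
P = 458.9980; Macaulay duration = 2,076.1370 / 458.9980 = 4.52319 years.
Modified duration = D_Mac / (1 + y) = 4.52319 / 1.07 = 4.22728 years.

4.2273 years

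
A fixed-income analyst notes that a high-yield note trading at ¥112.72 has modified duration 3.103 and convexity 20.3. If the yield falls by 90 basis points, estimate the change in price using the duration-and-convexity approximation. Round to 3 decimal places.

Duration effect: -D_mod·Δy = -3.103 × (-0.009) = +0.027927
Convexity effect: ½·C·(Δy)² = 0.5 × 20.3 × (-0.009)² = +0.00082215
ΔP/P ≈ +0.027927 + 0.00082215 = +0.02874915
ΔP ≈ 112.72 × (+0.02874915) = +3.240604188.

+¥3.241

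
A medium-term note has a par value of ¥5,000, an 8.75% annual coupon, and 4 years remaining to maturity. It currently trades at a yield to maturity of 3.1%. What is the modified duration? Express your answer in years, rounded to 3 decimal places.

3.480 years

Periodic yield y = 0.031. First find Macaulay duration:
  t   CF        PV=CF/(1+0.031)^t    t·PV
  1       437.50       424.3453       424.3453
  2       437.50       411.5861       823.1723
  3       437.50       399.2106     1,197.6318
  4     5,437.50     4,812.4320    19,249.7281
  Σ                  6,047.5741    21,694.8775
P = 6,047.5741; Macaulay duration = 21,694.8775 / 6,047.5741 = 3.58737 years.
Modified duration = D_Mac / (1 + y) = 3.58737 / 1.031 = 3.47950 years.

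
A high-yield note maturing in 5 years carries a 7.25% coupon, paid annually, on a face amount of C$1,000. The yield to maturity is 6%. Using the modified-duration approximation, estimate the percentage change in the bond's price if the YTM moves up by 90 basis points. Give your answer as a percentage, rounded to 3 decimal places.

Periodic yield y = 0.06. Modified duration first:
  t   CF        PV=CF/(1+0.06)^t    t·PV
  1        72.50        68.3962        68.3962
  2        72.50        64.5247       129.0495
  3        72.50        60.8724       182.6172
  4        72.50        57.4268       229.7072
  5     1,072.50       801.4344     4,007.1720
  Σ                  1,052.6545     4,616.9420
P = 1,052.6545; D_Mac = 4.38600 yrs; D_mod = 4.38600/(1+0.06) = 4.13774 yrs.
ΔP/P ≈ -D_mod · Δy = -4.13774 × (+0.009) = -0.037240 = -3.7240%.

-3.724%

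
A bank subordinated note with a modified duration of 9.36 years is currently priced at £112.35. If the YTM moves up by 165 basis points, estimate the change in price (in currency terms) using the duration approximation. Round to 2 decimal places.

-£17.35

Duration approximation: ΔP/P ≈ -D_mod · Δy = -9.36 × (+0.0165) = -0.154440.
ΔP ≈ 112.35 × (-0.154440) = -17.351334.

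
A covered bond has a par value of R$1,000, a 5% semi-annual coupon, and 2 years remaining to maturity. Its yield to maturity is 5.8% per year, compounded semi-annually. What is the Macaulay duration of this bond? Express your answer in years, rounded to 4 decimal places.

1.9274 years

Periodic yield y = 0.029. Discount each cash flow and weight by its period:
  t   CF        PV=CF/(1+0.029)^t    t·PV
  1        25.00        24.2954        24.2954
  2        25.00        23.6107        47.2214
  3        25.00        22.9453        68.8359
  4     1,025.00       914.2445     3,656.9781
  Σ                    985.0960     3,797.3309
Price P = Σ PV = 985.0960.
Macaulay duration = Σ(t·PV) / P = 3,797.3309 / 985.0960 = 3.85478 half-year periods.
In years: 3.85478 / 2 = 1.92739 years.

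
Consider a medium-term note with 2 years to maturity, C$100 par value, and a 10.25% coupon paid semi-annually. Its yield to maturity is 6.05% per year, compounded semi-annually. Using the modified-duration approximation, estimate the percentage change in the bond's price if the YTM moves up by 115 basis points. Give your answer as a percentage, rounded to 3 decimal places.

-2.081%

Periodic yield y = 0.03025. Modified duration first:
  t   CF        PV=CF/(1+0.03025)^t    t·PV
  1        5.125         4.9745         4.9745
  2        5.125         4.8285         9.6569
  3        5.125         4.6867        14.0601
  4      105.125        93.3116       373.2463
  Σ                    107.8012       401.9378
P = 107.8012; D_Mac = 3.72851 half-year periods = 1.86425 yrs; D_mod = 1.86425/(1+0.03025) = 1.80952 yrs.
ΔP/P ≈ -D_mod · Δy = -1.80952 × (+0.0115) = -0.020809 = -2.0809%.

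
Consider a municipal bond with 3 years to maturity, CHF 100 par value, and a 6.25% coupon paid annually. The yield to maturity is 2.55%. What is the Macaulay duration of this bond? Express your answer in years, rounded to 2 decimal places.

Periodic yield y = 0.0255. Discount each cash flow and weight by its year:
  t   CF        PV=CF/(1+0.0255)^t    t·PV
  1         6.25         6.0946         6.0946
  2         6.25         5.9430        11.8861
  3       106.25        98.5194       295.5583
  Σ                    110.5571       313.5390
Price P = Σ PV = 110.5571.
Macaulay duration = Σ(t·PV) / P = 313.5390 / 110.5571 = 2.83599 years.

2.84 years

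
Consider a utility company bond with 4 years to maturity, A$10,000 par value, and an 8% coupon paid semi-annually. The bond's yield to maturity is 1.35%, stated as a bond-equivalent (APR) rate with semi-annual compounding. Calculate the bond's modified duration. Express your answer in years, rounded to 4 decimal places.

Periodic yield y = 0.00675. First find Macaulay duration:
  t   CF        PV=CF/(1+0.00675)^t    t·PV
  1       400.00       397.3181       397.3181
  2       400.00       394.6542       789.3084
  3       400.00       392.0081     1,176.0244
  4       400.00       389.3798     1,557.5193
  5       400.00       386.7691     1,933.8456
  6       400.00       384.1759     2,305.0556
  7       400.00       381.6001     2,671.2010
  8    10,400.00     9,855.0818    78,840.6543
  Σ                 12,580.9872    89,670.9267
P = 12,580.9872; Macaulay duration = 89,670.9267 / 12,580.9872 = 7.12750 half-year periods = 3.56375 years.
Modified duration = D_Mac / (1 + y) = 3.56375 / 1.00675 = 3.53985 years.

3.5399 years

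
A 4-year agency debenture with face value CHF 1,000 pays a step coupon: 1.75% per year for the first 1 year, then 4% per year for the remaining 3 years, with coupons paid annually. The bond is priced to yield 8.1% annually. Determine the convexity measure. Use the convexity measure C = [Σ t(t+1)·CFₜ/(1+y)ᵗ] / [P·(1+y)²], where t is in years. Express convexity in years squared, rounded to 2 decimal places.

16.08

With y = 0.081:
  t   CF        PV=CF/(1+0.081)^t    t·PV        t(t+1)·PV
  1        17.50        16.1887        16.1887          32.3774
  2        40.00        34.2301        68.4603         205.3808
  3        40.00        31.6652        94.9957         379.9830
  4     1,040.00       761.6064     3,046.4254      15,232.1272
  Σ                    843.6905     3,226.0702      15,849.8685
P = 843.6905.
Convexity = Σ t(t+1)·PV / [P·(1+y)²] = 15,849.8685 / (843.6905 × 1.168561) = 16.07649.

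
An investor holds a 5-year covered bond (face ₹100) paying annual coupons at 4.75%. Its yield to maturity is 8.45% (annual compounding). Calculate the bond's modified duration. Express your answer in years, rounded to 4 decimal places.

4.1729 years

Periodic yield y = 0.0845. First find Macaulay duration:
  t   CF        PV=CF/(1+0.0845)^t    t·PV
  1         4.75         4.3799         4.3799
  2         4.75         4.0386         8.0773
  3         4.75         3.7240        11.1719
  4         4.75         3.4338        13.7352
  5       104.75        69.8242       349.1212
  Σ                     85.4005       386.4855
P = 85.4005; Macaulay duration = 386.4855 / 85.4005 = 4.52556 years.
Modified duration = D_Mac / (1 + y) = 4.52556 / 1.0845 = 4.17295 years.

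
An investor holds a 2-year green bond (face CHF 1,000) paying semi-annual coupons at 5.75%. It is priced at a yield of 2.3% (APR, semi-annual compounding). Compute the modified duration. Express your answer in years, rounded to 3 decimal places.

Periodic yield y = 0.0115. First find Macaulay duration:
  t   CF        PV=CF/(1+0.0115)^t    t·PV
  1        28.75        28.4231        28.4231
  2        28.75        28.1000        56.2000
  3        28.75        27.7805        83.3415
  4     1,028.75       982.7573     3,931.0294
  Σ                  1,067.0610     4,098.9940
P = 1,067.0610; Macaulay duration = 4,098.9940 / 1,067.0610 = 3.84139 half-year periods = 1.92069 years.
Modified duration = D_Mac / (1 + y) = 1.92069 / 1.0115 = 1.89886 years.

1.899 years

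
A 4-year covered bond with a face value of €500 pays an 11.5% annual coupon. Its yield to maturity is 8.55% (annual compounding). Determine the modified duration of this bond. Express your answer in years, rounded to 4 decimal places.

3.1784 years

Periodic yield y = 0.0855. First find Macaulay duration:
  t   CF        PV=CF/(1+0.0855)^t    t·PV
  1        57.50        52.9710        52.9710
  2        57.50        48.7987        97.5974
  3        57.50        44.9550       134.8651
  4       557.50       401.5370     1,606.1480
  Σ                    548.2617     1,891.5814
P = 548.2617; Macaulay duration = 1,891.5814 / 548.2617 = 3.45014 years.
Modified duration = D_Mac / (1 + y) = 3.45014 / 1.0855 = 3.17839 years.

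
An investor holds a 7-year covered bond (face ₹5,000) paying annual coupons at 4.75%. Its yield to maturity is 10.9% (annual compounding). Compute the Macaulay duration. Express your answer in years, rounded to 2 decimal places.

Periodic yield y = 0.109. Discount each cash flow and weight by its year:
  t   CF        PV=CF/(1+0.109)^t    t·PV
  1       237.50       214.1569       214.1569
  2       237.50       193.1081       386.2162
  3       237.50       174.1281       522.3844
  4       237.50       157.0137       628.0546
  5       237.50       141.5813       707.9065
  6       237.50       127.6657       765.9944
  7     5,237.50     2,538.6522    17,770.5657
  Σ                  3,546.3061    20,995.2788
Price P = Σ PV = 3,546.3061.
Macaulay duration = Σ(t·PV) / P = 20,995.2788 / 3,546.3061 = 5.92032 years.

5.92 years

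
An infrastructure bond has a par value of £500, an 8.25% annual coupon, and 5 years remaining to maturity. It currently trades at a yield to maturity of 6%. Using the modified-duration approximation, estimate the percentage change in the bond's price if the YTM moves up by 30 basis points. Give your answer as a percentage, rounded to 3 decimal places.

-1.225%

Periodic yield y = 0.06. Modified duration first:
  t   CF        PV=CF/(1+0.06)^t    t·PV
  1        41.25        38.9151        38.9151
  2        41.25        36.7124        73.4247
  3        41.25        34.6343       103.9029
  4        41.25        32.6739       130.6955
  5       541.25       404.4535     2,022.2674
  Σ                    547.3891     2,369.2056
P = 547.3891; D_Mac = 4.32819 yrs; D_mod = 4.32819/(1+0.06) = 4.08320 yrs.
ΔP/P ≈ -D_mod · Δy = -4.08320 × (+0.003) = -0.012250 = -1.2250%.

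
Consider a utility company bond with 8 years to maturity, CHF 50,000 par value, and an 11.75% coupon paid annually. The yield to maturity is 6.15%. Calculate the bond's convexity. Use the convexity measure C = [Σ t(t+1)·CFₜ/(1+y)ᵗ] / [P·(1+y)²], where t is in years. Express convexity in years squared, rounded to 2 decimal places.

42.33

With y = 0.0615:
  t   CF        PV=CF/(1+0.0615)^t    t·PV        t(t+1)·PV
  1     5,875.00     5,534.6208     5,534.6208      11,069.2416
  2     5,875.00     5,213.9621    10,427.9243      31,283.7729
  3     5,875.00     4,911.8814    14,735.6443      58,942.5773
  4     5,875.00     4,627.3023    18,509.2094      92,546.0469
  5     5,875.00     4,359.2109    21,796.0544     130,776.3263
  6     5,875.00     4,106.6518    24,639.9107     172,479.3752
  7     5,875.00     3,868.7252    27,081.0763     216,648.6107
  8    55,875.00    34,662.3137   277,298.5094   2,495,686.5849
  Σ                 67,284.6683   400,022.9497   3,209,432.5358
P = 67,284.6683.
Convexity = Σ t(t+1)·PV / [P·(1+y)²] = 3,209,432.5358 / (67,284.6683 × 1.126782) = 42.33233.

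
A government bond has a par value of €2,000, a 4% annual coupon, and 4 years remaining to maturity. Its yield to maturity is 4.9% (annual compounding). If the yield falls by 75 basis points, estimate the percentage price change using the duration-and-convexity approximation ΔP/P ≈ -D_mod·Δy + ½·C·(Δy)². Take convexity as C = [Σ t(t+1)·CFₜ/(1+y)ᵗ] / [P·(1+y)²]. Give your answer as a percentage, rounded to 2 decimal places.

With y = 0.049:
  t   CF        PV=CF/(1+0.049)^t    t·PV        t(t+1)·PV
  1        80.00        76.2631        76.2631         152.5262
  2        80.00        72.7008       145.4015         436.2046
  3        80.00        69.3048       207.9145         831.6580
  4     2,080.00     1,717.7556     6,871.0225      34,355.1127
  Σ                  1,936.0243     7,300.6017      35,775.5016
P = 1,936.0243; D_Mac = 3.77092 yrs; D_mod = 3.59478 yrs; C = 16.79283.
Duration effect: -3.59478 × (-0.0075) = +0.026961
Convexity effect: 0.5 × 16.79283 × (-0.0075)² = +0.0004723
ΔP/P ≈ +0.026961 + 0.0004723 = +0.027433 = +2.7433%.

+2.74%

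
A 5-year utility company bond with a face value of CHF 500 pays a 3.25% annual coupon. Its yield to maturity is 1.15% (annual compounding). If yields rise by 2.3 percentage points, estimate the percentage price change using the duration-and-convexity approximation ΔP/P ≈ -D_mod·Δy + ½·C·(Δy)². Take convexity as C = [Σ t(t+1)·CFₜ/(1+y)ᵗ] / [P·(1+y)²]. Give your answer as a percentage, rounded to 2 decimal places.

With y = 0.0115:
  t   CF        PV=CF/(1+0.0115)^t    t·PV        t(t+1)·PV
  1        16.25        16.0652        16.0652          32.1305
  2        16.25        15.8826        31.7652          95.2956
  3        16.25        15.7020        47.1061         188.4243
  4        16.25        15.5235        62.0940         310.4701
  5       516.25       487.5629     2,437.8144      14,626.8862
  Σ                    550.7363     2,594.8449      15,253.2068
P = 550.7363; D_Mac = 4.71159 yrs; D_mod = 4.65803 yrs; C = 27.06984.
Duration effect: -4.65803 × (+0.023) = -0.107135
Convexity effect: 0.5 × 27.06984 × (0.023)² = +0.0071600
ΔP/P ≈ -0.107135 + 0.0071600 = -0.099975 = -9.9975%.

-10.00%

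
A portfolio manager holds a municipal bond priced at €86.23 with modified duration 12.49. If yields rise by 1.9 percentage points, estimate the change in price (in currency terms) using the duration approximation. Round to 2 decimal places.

-€20.46

Duration approximation: ΔP/P ≈ -D_mod · Δy = -12.49 × (+0.019) = -0.237310.
ΔP ≈ 86.23 × (-0.237310) = -20.4632413.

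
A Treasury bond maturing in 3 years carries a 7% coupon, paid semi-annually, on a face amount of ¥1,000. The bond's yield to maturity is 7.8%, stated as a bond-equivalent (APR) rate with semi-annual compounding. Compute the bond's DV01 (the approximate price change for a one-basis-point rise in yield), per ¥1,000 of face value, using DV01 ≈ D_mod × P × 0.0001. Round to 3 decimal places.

¥0.260

Periodic yield y = 0.039.
  t   CF        PV=CF/(1+0.039)^t    t·PV
  1        35.00        33.6862        33.6862
  2        35.00        32.4218        64.8436
  3        35.00        31.2048        93.6144
  4        35.00        30.0335       120.1340
  5        35.00        28.9062       144.5308
  6     1,035.00       822.7105     4,936.2633
  Σ                    978.9630     5,393.0722
P = 978.9630; D_Mac = 5.50896 half-year periods = 2.75448 yrs; D_mod = 2.65109 yrs.
DV01 ≈ 2.65109 × 978.9630 × 0.0001 = 0.259532.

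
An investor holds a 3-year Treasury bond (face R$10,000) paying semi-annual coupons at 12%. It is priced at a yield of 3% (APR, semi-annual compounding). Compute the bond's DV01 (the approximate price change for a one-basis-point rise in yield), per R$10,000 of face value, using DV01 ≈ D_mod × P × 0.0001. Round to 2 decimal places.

R$3.29

Periodic yield y = 0.015.
  t   CF        PV=CF/(1+0.015)^t    t·PV
  1       600.00       591.1330       591.1330
  2       600.00       582.3970     1,164.7941
  3       600.00       573.7902     1,721.3706
  4       600.00       565.3105     2,261.2422
  5       600.00       556.9562     2,784.7810
  6    10,600.00     9,694.1472    58,164.8834
  Σ                 12,563.7342    66,688.2043
P = 12,563.7342; D_Mac = 5.30799 half-year periods = 2.65400 yrs; D_mod = 2.61477 yrs.
DV01 ≈ 2.61477 × 12,563.7342 × 0.0001 = 3.285133.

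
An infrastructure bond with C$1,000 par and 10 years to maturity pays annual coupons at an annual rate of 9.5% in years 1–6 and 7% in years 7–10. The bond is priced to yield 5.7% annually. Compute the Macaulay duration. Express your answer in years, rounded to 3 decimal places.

Periodic yield y = 0.057. Discount each cash flow and weight by its year:
  t   CF        PV=CF/(1+0.057)^t    t·PV
  1        95.00        89.8770        89.8770
  2        95.00        85.0303       170.0606
  3        95.00        80.4449       241.3348
  4        95.00        76.1068       304.4273
  5        95.00        72.0027       360.0134
  6        95.00        68.1198       408.7191
  7        70.00        47.4868       332.4078
  8        70.00        44.9260       359.4083
  9        70.00        42.5033       382.5301
  10    1,070.00       614.6585     6,146.5852
  Σ                  1,221.1563     8,795.3636
Price P = Σ PV = 1,221.1563.
Macaulay duration = Σ(t·PV) / P = 8,795.3636 / 1,221.1563 = 7.20249 years.

7.202 years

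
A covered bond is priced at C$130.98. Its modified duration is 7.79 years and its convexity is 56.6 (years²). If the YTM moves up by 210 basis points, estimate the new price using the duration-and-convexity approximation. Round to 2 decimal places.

Duration effect: -D_mod·Δy = -7.79 × (+0.021) = -0.163590
Convexity effect: ½·C·(Δy)² = 0.5 × 56.6 × (0.021)² = +0.0124803
ΔP/P ≈ -0.163590 + 0.0124803 = -0.1511097
New price ≈ 130.98 × (1 - 0.1511097) = 111.187651494.

C$111.19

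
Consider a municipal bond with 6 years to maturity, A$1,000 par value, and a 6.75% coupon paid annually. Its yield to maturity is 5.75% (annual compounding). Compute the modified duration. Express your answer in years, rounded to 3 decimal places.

4.871 years

Periodic yield y = 0.0575. First find Macaulay duration:
  t   CF        PV=CF/(1+0.0575)^t    t·PV
  1        67.50        63.8298        63.8298
  2        67.50        60.3591       120.7183
  3        67.50        57.0772       171.2316
  4        67.50        53.9737       215.8948
  5        67.50        51.0390       255.1948
  6     1,067.50       763.2831     4,579.6984
  Σ                  1,049.5619     5,406.5677
P = 1,049.5619; Macaulay duration = 5,406.5677 / 1,049.5619 = 5.15126 years.
Modified duration = D_Mac / (1 + y) = 5.15126 / 1.0575 = 4.87117 years.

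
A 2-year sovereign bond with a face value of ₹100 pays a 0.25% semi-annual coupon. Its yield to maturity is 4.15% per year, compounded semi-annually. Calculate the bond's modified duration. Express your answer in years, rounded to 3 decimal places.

Periodic yield y = 0.02075. First find Macaulay duration:
  t   CF        PV=CF/(1+0.02075)^t    t·PV
  1        0.125         0.1225         0.1225
  2        0.125         0.1200         0.2399
  3        0.125         0.1175         0.3526
  4      100.125        92.2285       368.9139
  Σ                     92.5884       369.6288
P = 92.5884; Macaulay duration = 369.6288 / 92.5884 = 3.99217 half-year periods = 1.99609 years.
Modified duration = D_Mac / (1 + y) = 1.99609 / 1.02075 = 1.95551 years.

1.956 years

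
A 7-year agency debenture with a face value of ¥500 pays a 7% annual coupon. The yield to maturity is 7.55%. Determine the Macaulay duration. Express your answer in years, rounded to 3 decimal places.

Periodic yield y = 0.0755. Discount each cash flow and weight by its year:
  t   CF        PV=CF/(1+0.0755)^t    t·PV
  1        35.00        32.5430        32.5430
  2        35.00        30.2585        60.5170
  3        35.00        28.1343        84.4030
  4        35.00        26.1593       104.6373
  5        35.00        24.3229       121.6147
  6        35.00        22.6155       135.6928
  7       535.00       321.4259     2,249.9814
  Σ                    485.4595     2,789.3891
Price P = Σ PV = 485.4595.
Macaulay duration = Σ(t·PV) / P = 2,789.3891 / 485.4595 = 5.74587 years.

5.746 years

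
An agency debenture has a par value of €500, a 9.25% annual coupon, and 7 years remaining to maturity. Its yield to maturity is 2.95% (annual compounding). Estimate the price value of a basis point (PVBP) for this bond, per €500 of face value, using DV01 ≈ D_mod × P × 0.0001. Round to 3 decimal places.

Periodic yield y = 0.0295.
  t   CF        PV=CF/(1+0.0295)^t    t·PV
  1        46.25        44.9247        44.9247
  2        46.25        43.6374        87.2748
  3        46.25        42.3870       127.1610
  4        46.25        41.1724       164.6897
  5        46.25        39.9926       199.9632
  6        46.25        38.8467       233.0799
  7       546.25       445.6634     3,119.6440
  Σ                    696.6243     3,976.7373
P = 696.6243; D_Mac = 5.70858 yrs; D_mod = 5.54501 yrs.
DV01 ≈ 5.54501 × 696.6243 × 0.0001 = 0.386279.

€0.386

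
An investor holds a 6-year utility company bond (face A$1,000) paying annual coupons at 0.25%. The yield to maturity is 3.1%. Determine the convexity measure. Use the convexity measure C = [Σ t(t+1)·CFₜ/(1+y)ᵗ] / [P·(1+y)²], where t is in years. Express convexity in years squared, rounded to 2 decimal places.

39.15

With y = 0.031:
  t   CF        PV=CF/(1+0.031)^t    t·PV        t(t+1)·PV
  1         2.50         2.4248         2.4248           4.8497
  2         2.50         2.3519         4.7038          14.1115
  3         2.50         2.2812         6.8436          27.3744
  4         2.50         2.2126         8.8504          44.2522
  5         2.50         2.1461        10.7304          64.3825
  6     1,002.50       834.7038     5,008.2228      35,057.5595
  Σ                    846.1204     5,041.7759      35,212.5299
P = 846.1204.
Convexity = Σ t(t+1)·PV / [P·(1+y)²] = 35,212.5299 / (846.1204 × 1.062961) = 39.15144.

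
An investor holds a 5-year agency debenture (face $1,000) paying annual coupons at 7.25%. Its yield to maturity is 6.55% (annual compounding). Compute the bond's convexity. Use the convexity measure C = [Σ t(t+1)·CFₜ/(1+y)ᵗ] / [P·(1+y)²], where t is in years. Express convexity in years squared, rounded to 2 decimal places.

22.08

With y = 0.0655:
  t   CF        PV=CF/(1+0.0655)^t    t·PV        t(t+1)·PV
  1        72.50        68.0432        68.0432         136.0863
  2        72.50        63.8603       127.7206         383.1619
  3        72.50        59.9346       179.8038         719.2153
  4        72.50        56.2502       225.0009       1,125.0043
  5     1,072.50       780.9622     3,904.8112      23,428.8669
  Σ                  1,029.0505     4,505.3796      25,792.3347
P = 1,029.0505.
Convexity = Σ t(t+1)·PV / [P·(1+y)²] = 25,792.3347 / (1,029.0505 × 1.135290) = 22.07736.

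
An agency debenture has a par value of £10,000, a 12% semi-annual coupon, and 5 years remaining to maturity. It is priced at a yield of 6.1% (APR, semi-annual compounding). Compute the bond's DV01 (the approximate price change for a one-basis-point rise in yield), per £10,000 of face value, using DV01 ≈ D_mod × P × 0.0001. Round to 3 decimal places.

£4.894

Periodic yield y = 0.0305.
  t   CF        PV=CF/(1+0.0305)^t    t·PV
  1       600.00       582.2416       582.2416
  2       600.00       565.0089     1,130.0177
  3       600.00       548.2861     1,644.8584
  4       600.00       532.0584     2,128.2334
  5       600.00       516.3109     2,581.5544
  6       600.00       501.0295     3,006.1768
  7       600.00       486.2004     3,403.4025
  8       600.00       471.8102     3,774.4812
  9       600.00       457.8459     4,120.6127
  10   10,600.00     7,849.2092    78,492.0920
  Σ                 12,510.0009   100,863.6708
P = 12,510.0009; D_Mac = 8.06264 half-year periods = 4.03132 yrs; D_mod = 3.91201 yrs.
DV01 ≈ 3.91201 × 12,510.0009 × 0.0001 = 4.893919.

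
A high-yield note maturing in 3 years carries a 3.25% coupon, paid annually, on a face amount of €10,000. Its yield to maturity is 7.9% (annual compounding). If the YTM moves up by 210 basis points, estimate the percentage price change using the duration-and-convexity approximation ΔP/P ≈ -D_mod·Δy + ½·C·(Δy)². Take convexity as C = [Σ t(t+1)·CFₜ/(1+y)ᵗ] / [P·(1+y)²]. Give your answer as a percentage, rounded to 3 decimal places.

-5.427%

With y = 0.079:
  t   CF        PV=CF/(1+0.079)^t    t·PV        t(t+1)·PV
  1       325.00       301.2048       301.2048         602.4096
  2       325.00       279.1518       558.3037       1,674.9110
  3    10,325.00     8,219.1277    24,657.3830      98,629.5320
  Σ                  8,799.4843    25,516.8915     100,906.8526
P = 8,799.4843; D_Mac = 2.89982 yrs; D_mod = 2.68750 yrs; C = 9.84964.
Duration effect: -2.68750 × (+0.021) = -0.056438
Convexity effect: 0.5 × 9.84964 × (0.021)² = +0.0021718
ΔP/P ≈ -0.056438 + 0.0021718 = -0.054266 = -5.4266%.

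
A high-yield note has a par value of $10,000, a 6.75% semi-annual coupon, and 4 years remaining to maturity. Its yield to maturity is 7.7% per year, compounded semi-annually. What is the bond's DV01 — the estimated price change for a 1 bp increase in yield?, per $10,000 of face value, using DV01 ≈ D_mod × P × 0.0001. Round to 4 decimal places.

$3.3207

Periodic yield y = 0.0385.
  t   CF        PV=CF/(1+0.0385)^t    t·PV
  1       337.50       324.9880       324.9880
  2       337.50       312.9398       625.8796
  3       337.50       301.3383       904.0148
  4       337.50       290.1668     1,160.6673
  5       337.50       279.4096     1,397.0478
  6       337.50       269.0511     1,614.3066
  7       337.50       259.0766     1,813.5365
  8    10,337.50     7,641.2343    61,129.8743
  Σ                  9,678.2044    68,970.3149
P = 9,678.2044; D_Mac = 7.12635 half-year periods = 3.56318 yrs; D_mod = 3.43108 yrs.
DV01 ≈ 3.43108 × 9,678.2044 × 0.0001 = 3.320670.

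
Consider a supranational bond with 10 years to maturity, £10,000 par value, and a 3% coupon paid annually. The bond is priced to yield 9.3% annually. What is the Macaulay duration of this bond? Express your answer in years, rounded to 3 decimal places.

Periodic yield y = 0.093. Discount each cash flow and weight by its year:
  t   CF        PV=CF/(1+0.093)^t    t·PV
  1       300.00       274.4739       274.4739
  2       300.00       251.1198       502.2396
  3       300.00       229.7528       689.2583
  4       300.00       210.2038       840.8153
  5       300.00       192.3182       961.5911
  6       300.00       175.9545     1,055.7268
  7       300.00       160.9830     1,126.8813
  8       300.00       147.2855     1,178.2839
  9       300.00       134.7534     1,212.7808
  10   10,300.00     4,232.8766    42,328.7657
  Σ                  6,009.7215    50,170.8167
Price P = Σ PV = 6,009.7215.
Macaulay duration = Σ(t·PV) / P = 50,170.8167 / 6,009.7215 = 8.34828 years.

8.348 years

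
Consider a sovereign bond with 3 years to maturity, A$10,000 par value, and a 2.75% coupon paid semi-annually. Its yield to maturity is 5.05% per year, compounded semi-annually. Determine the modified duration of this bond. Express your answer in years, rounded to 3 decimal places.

Periodic yield y = 0.02525. First find Macaulay duration:
  t   CF        PV=CF/(1+0.02525)^t    t·PV
  1       137.50       134.1136       134.1136
  2       137.50       130.8107       261.6213
  3       137.50       127.5890       382.7671
  4       137.50       124.4468       497.7870
  5       137.50       121.3819       606.9093
  6    10,137.50     8,728.7529    52,372.5174
  Σ                  9,367.0949    54,255.7158
P = 9,367.0949; Macaulay duration = 54,255.7158 / 9,367.0949 = 5.79216 half-year periods = 2.89608 years.
Modified duration = D_Mac / (1 + y) = 2.89608 / 1.02525 = 2.82476 years.

2.825 years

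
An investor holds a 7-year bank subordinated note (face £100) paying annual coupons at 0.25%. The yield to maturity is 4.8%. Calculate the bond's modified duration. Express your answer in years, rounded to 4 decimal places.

6.6191 years

Periodic yield y = 0.048. First find Macaulay duration:
  t   CF        PV=CF/(1+0.048)^t    t·PV
  1         0.25         0.2385         0.2385
  2         0.25         0.2276         0.4552
  3         0.25         0.2172         0.6516
  4         0.25         0.2073         0.8290
  5         0.25         0.1978         0.9888
  6         0.25         0.1887         1.1322
  7       100.25        72.2030       505.4212
  Σ                     73.4801       509.7166
P = 73.4801; Macaulay duration = 509.7166 / 73.4801 = 6.93680 years.
Modified duration = D_Mac / (1 + y) = 6.93680 / 1.048 = 6.61908 years.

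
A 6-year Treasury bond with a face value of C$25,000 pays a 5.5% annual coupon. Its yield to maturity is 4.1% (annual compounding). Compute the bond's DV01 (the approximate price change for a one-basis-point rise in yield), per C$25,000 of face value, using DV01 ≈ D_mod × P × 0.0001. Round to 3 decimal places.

Periodic yield y = 0.041.
  t   CF        PV=CF/(1+0.041)^t    t·PV
  1     1,375.00     1,320.8453     1,320.8453
  2     1,375.00     1,268.8236     2,537.6471
  3     1,375.00     1,218.8507     3,656.5521
  4     1,375.00     1,170.8460     4,683.3840
  5     1,375.00     1,124.7320     5,623.6600
  6    26,375.00    20,724.6923   124,348.1538
  Σ                 26,828.7899   142,170.2424
P = 26,828.7899; D_Mac = 5.29917 yrs; D_mod = 5.09046 yrs.
DV01 ≈ 5.09046 × 26,828.7899 × 0.0001 = 13.657084.

C$13.657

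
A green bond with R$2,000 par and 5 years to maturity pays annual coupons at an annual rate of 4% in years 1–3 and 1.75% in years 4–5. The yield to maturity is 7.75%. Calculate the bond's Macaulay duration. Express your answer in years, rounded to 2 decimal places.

Periodic yield y = 0.0775. Discount each cash flow and weight by its year:
  t   CF        PV=CF/(1+0.0775)^t    t·PV
  1        80.00        74.2459        74.2459
  2        80.00        68.9057       137.8115
  3        80.00        63.9496       191.8489
  4        35.00        25.9656       103.8625
  5     2,035.00     1,401.1287     7,005.6433
  Σ                  1,634.1956     7,513.4122
Price P = Σ PV = 1,634.1956.
Macaulay duration = Σ(t·PV) / P = 7,513.4122 / 1,634.1956 = 4.59762 years.

4.60 years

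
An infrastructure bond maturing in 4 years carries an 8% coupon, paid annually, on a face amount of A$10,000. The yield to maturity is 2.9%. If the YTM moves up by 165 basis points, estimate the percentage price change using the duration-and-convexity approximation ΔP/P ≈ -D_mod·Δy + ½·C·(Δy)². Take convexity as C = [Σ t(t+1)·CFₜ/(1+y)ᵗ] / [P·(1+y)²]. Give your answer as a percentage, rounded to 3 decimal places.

With y = 0.029:
  t   CF        PV=CF/(1+0.029)^t    t·PV        t(t+1)·PV
  1       800.00       777.4538       777.4538       1,554.9077
  2       800.00       755.5431     1,511.0862       4,533.2585
  3       800.00       734.2498     2,202.7495       8,810.9981
  4    10,800.00     9,633.0154    38,532.0618     192,660.3088
  Σ                 11,900.2622    43,023.3513     207,559.4732
P = 11,900.2622; D_Mac = 3.61533 yrs; D_mod = 3.51344 yrs; C = 16.47234.
Duration effect: -3.51344 × (+0.0165) = -0.057972
Convexity effect: 0.5 × 16.47234 × (0.0165)² = +0.0022423
ΔP/P ≈ -0.057972 + 0.0022423 = -0.055729 = -5.5729%.

-5.573%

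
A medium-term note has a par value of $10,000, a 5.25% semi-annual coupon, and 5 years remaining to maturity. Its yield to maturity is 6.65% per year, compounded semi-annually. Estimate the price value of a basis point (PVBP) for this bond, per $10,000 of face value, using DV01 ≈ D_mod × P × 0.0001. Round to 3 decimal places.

Periodic yield y = 0.03325.
  t   CF        PV=CF/(1+0.03325)^t    t·PV
  1       262.50       254.0527       254.0527
  2       262.50       245.8773       491.7547
  3       262.50       237.9650       713.8950
  4       262.50       230.3073       921.2291
  5       262.50       222.8960     1,114.4799
  6       262.50       215.7232     1,294.3391
  7       262.50       208.7812     1,461.4685
  8       262.50       202.0626     1,616.5010
  9       262.50       195.5602     1,760.0422
  10   10,262.50     7,399.4430    73,994.4303
  Σ                  9,412.6686    83,622.1925
P = 9,412.6686; D_Mac = 8.88400 half-year periods = 4.44200 yrs; D_mod = 4.29906 yrs.
DV01 ≈ 4.29906 × 9,412.6686 × 0.0001 = 4.046561.

$4.047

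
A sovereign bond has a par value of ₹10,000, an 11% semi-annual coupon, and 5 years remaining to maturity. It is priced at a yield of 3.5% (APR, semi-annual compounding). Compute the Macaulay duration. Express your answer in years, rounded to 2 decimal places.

Periodic yield y = 0.0175. Discount each cash flow and weight by its period:
  t   CF        PV=CF/(1+0.0175)^t    t·PV
  1       550.00       540.5405       540.5405
  2       550.00       531.2438     1,062.4875
  3       550.00       522.1069     1,566.3207
  4       550.00       513.1272     2,052.5087
  5       550.00       504.3019     2,521.5095
  6       550.00       495.6284     2,973.7704
  7       550.00       487.1041     3,409.7285
  8       550.00       478.7264     3,829.8109
  9       550.00       470.4927     4,234.4347
  10   10,550.00     8,869.6867    88,696.8672
  Σ                 13,412.9586   110,887.9787
Price P = Σ PV = 13,412.9586.
Macaulay duration = Σ(t·PV) / P = 110,887.9787 / 13,412.9586 = 8.26723 half-year periods.
In years: 8.26723 / 2 = 4.13361 years.

4.13 years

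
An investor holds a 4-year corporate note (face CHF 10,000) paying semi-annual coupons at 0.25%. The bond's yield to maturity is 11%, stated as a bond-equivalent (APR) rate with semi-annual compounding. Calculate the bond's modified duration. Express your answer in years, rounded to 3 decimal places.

Periodic yield y = 0.055. First find Macaulay duration:
  t   CF        PV=CF/(1+0.055)^t    t·PV
  1        12.50        11.8483        11.8483
  2        12.50        11.2307        22.4613
  3        12.50        10.6452        31.9355
  4        12.50        10.0902        40.3608
  5        12.50         9.5642        47.8209
  6        12.50         9.0656        54.3934
  7        12.50         8.5930        60.1507
  8    10,012.50     6,524.1337    52,193.0695
  Σ                  6,595.1708    52,462.0406
P = 6,595.1708; Macaulay duration = 52,462.0406 / 6,595.1708 = 7.95461 half-year periods = 3.97731 years.
Modified duration = D_Mac / (1 + y) = 3.97731 / 1.055 = 3.76996 years.

3.770 years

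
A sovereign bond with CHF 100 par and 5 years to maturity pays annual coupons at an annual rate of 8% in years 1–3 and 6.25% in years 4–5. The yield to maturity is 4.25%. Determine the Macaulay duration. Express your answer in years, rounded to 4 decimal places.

Periodic yield y = 0.0425. Discount each cash flow and weight by its year:
  t   CF        PV=CF/(1+0.0425)^t    t·PV
  1         8.00         7.6739         7.6739
  2         8.00         7.3610        14.7220
  3         8.00         7.0609        21.1828
  4         6.25         5.2915        21.1659
  5       106.25        86.2876       431.4382
  Σ                    113.6749       496.1828
Price P = Σ PV = 113.6749.
Macaulay duration = Σ(t·PV) / P = 496.1828 / 113.6749 = 4.36493 years.

4.3649 years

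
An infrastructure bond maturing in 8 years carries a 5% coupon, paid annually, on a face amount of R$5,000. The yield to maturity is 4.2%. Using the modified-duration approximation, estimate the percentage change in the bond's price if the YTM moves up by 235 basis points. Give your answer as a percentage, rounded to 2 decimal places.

-15.39%

Periodic yield y = 0.042. Modified duration first:
  t   CF        PV=CF/(1+0.042)^t    t·PV
  1       250.00       239.9232       239.9232
  2       250.00       230.2526       460.5052
  3       250.00       220.9718       662.9154
  4       250.00       212.0651       848.2603
  5       250.00       203.5173     1,017.5867
  6       250.00       195.3141     1,171.8849
  7       250.00       187.4416     1,312.0912
  8     5,250.00     3,777.6138    30,220.9101
  Σ                  5,267.0995    35,934.0769
P = 5,267.0995; D_Mac = 6.82237 yrs; D_mod = 6.82237/(1+0.042) = 6.54738 yrs.
ΔP/P ≈ -D_mod · Δy = -6.54738 × (+0.0235) = -0.153863 = -15.3863%.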